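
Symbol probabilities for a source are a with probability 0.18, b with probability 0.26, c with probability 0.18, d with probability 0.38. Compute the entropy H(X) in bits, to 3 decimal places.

H = −Σ pᵢ log₂ pᵢ.
−0.18·log₂(0.18) = 0.4453
−0.26·log₂(0.26) = 0.5053
−0.18·log₂(0.18) = 0.4453
−0.38·log₂(0.38) = 0.5305
Sum ≈ 1.9264 → 1.926 bits.

1.926 bits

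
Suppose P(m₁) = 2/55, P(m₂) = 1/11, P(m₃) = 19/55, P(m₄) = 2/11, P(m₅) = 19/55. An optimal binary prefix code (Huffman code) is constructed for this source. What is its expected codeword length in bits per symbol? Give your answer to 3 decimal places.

2.091 bits/symbol

Repeatedly combine the two least-probable nodes; the expected code length is the sum of the merged weights.
merge 2/55 + 1/11 → 7/55
merge 7/55 + 2/11 → 17/55
merge 17/55 + 19/55 → 36/55
merge 19/55 + 36/55 → 1
L = 7/55 + 17/55 + 36/55 + 1 = 23/11 ≈ 2.091 bits/symbol.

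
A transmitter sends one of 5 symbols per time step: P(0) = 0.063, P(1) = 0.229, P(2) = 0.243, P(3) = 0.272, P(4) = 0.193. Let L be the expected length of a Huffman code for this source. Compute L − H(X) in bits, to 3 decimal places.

0.053 bits

Entropy H = −Σ p log₂ p ≈ 2.2032 bits.
Huffman merges: 63/1000+193/1000→32/125; 229/1000+243/1000→59/125; 32/125+34/125→66/125; 59/125+66/125→1. L = 282/125 ≈ 2.2560.
L − H = 2.2560 − 2.2032 = 0.053 bits.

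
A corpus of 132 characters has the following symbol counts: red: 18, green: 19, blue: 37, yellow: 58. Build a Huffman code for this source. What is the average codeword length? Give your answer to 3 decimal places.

Probabilities are the counts divided by 132.
Repeatedly combine the two least-probable nodes; the expected code length is the sum of the merged weights.
merge 3/22 + 19/132 → 37/132
merge 37/132 + 37/132 → 37/66
merge 29/66 + 37/66 → 1
L = 37/132 + 37/66 + 1 = 81/44 ≈ 1.841 bits/symbol.

1.841 bits/symbol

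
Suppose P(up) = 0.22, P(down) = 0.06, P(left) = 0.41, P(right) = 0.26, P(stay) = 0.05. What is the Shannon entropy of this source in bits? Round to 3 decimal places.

H = −Σ pᵢ log₂ pᵢ.
−0.22·log₂(0.22) = 0.4806
−0.06·log₂(0.06) = 0.2435
−0.41·log₂(0.41) = 0.5274
−0.26·log₂(0.26) = 0.5053
−0.05·log₂(0.05) = 0.2161
Sum ≈ 1.9729 → 1.973 bits.

1.973 bits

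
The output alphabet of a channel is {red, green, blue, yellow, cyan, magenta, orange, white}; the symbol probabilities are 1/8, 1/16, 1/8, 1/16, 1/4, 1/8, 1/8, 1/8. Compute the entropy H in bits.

2.875 bits

Each probability is a power of 1/2, so log₂(1/p) is an integer.
H = Σ p·log₂(1/p) = 1/8·3 + 1/16·4 + 1/8·3 + 1/16·4 + 1/4·2 + 1/8·3 + 1/8·3 + 1/8·3 = 2.875 bits.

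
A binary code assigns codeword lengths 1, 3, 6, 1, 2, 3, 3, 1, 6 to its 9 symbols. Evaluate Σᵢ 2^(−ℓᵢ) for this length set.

With common denominator 2^6 = 64: Σ 2^(−ℓᵢ) = 32/64 + 8/64 + 1/64 + 32/64 + 16/64 + 8/64 + 8/64 + 32/64 + 1/64 = 138/64 = 2.15625.

2.15625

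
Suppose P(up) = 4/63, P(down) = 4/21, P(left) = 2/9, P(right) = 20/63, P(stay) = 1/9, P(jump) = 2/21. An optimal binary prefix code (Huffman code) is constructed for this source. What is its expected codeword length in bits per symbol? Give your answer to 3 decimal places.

Repeatedly combine the two least-probable nodes; the expected code length is the sum of the merged weights.
merge 4/63 + 2/21 → 10/63
merge 1/9 + 10/63 → 17/63
merge 4/21 + 2/9 → 26/63
merge 17/63 + 20/63 → 37/63
merge 26/63 + 37/63 → 1
L = 10/63 + 17/63 + 26/63 + 37/63 + 1 = 17/7 ≈ 2.429 bits/symbol.

2.429 bits/symbol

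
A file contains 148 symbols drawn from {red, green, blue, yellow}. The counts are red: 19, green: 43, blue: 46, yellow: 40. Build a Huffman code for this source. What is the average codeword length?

2 bits/symbol

Probabilities are the counts divided by 148.
Repeatedly combine the two least-probable nodes; the expected code length is the sum of the merged weights.
merge 19/148 + 10/37 → 59/148
merge 43/148 + 23/74 → 89/148
merge 59/148 + 89/148 → 1
L = 59/148 + 89/148 + 1 = 2 bits/symbol.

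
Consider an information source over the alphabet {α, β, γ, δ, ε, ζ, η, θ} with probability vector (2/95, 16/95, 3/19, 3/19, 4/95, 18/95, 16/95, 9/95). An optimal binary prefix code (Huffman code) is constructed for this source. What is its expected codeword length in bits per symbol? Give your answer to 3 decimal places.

2.863 bits/symbol

Repeatedly combine the two least-probable nodes; the expected code length is the sum of the merged weights.
merge 2/95 + 4/95 → 6/95
merge 6/95 + 9/95 → 3/19
merge 3/19 + 3/19 → 6/19
merge 3/19 + 16/95 → 31/95
merge 16/95 + 18/95 → 34/95
merge 6/19 + 31/95 → 61/95
merge 34/95 + 61/95 → 1
L = 6/95 + 3/19 + 6/19 + 31/95 + 34/95 + 61/95 + 1 = 272/95 ≈ 2.863 bits/symbol.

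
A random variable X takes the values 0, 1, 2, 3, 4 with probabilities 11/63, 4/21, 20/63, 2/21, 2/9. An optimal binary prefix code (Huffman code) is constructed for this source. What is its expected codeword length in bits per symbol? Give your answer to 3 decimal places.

2.270 bits/symbol

Repeatedly combine the two least-probable nodes; the expected code length is the sum of the merged weights.
merge 2/21 + 11/63 → 17/63
merge 4/21 + 2/9 → 26/63
merge 17/63 + 20/63 → 37/63
merge 26/63 + 37/63 → 1
L = 17/63 + 26/63 + 37/63 + 1 = 143/63 ≈ 2.270 bits/symbol.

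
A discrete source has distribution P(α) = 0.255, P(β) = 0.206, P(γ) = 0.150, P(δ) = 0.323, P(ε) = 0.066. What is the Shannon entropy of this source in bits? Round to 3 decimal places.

H = −Σ pᵢ log₂ pᵢ.
−0.255·log₂(0.255) = 0.5027
−0.206·log₂(0.206) = 0.4695
−0.150·log₂(0.150) = 0.4105
−0.323·log₂(0.323) = 0.5266
−0.066·log₂(0.066) = 0.2588
Sum ≈ 2.1682 → 2.168 bits.

2.168 bits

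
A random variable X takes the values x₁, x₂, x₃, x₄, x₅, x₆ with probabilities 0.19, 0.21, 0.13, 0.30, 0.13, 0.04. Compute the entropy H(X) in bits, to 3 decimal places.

2.400 bits

H = −Σ pᵢ log₂ pᵢ.
−0.19·log₂(0.19) = 0.4552
−0.21·log₂(0.21) = 0.4728
−0.13·log₂(0.13) = 0.3826
−0.30·log₂(0.30) = 0.5211
−0.13·log₂(0.13) = 0.3826
−0.04·log₂(0.04) = 0.1858
Sum ≈ 2.4002 → 2.400 bits.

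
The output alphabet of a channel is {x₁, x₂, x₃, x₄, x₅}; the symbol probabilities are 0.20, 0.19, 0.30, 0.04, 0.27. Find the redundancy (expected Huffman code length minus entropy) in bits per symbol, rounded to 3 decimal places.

0.094 bits

Entropy H = −Σ p log₂ p ≈ 2.1365 bits.
Huffman merges: 1/25+19/100→23/100; 1/5+23/100→43/100; 27/100+3/10→57/100; 43/100+57/100→1. L = 223/100 ≈ 2.2300.
L − H = 2.2300 − 2.1365 = 0.094 bits.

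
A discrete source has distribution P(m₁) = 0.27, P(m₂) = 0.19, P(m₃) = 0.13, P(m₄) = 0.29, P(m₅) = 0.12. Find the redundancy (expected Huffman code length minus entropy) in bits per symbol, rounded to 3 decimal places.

0.017 bits

Entropy H = −Σ p log₂ p ≈ 2.2329 bits.
Huffman merges: 3/25+13/100→1/4; 19/100+1/4→11/25; 27/100+29/100→14/25; 11/25+14/25→1. L = 9/4 ≈ 2.2500.
L − H = 2.2500 − 2.2329 = 0.017 bits.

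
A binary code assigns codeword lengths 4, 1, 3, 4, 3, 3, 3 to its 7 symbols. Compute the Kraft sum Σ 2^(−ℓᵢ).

With common denominator 2^4 = 16: Σ 2^(−ℓᵢ) = 1/16 + 8/16 + 2/16 + 1/16 + 2/16 + 2/16 + 2/16 = 18/16 = 1.125.

1.125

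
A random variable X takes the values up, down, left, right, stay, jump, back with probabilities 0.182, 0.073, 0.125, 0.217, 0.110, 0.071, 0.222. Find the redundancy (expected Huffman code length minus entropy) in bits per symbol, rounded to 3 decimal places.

Entropy H = −Σ p log₂ p ≈ 2.6796 bits.
Huffman merges: 71/1000+73/1000→18/125; 11/100+1/8→47/200; 18/125+91/500→163/500; 217/1000+111/500→439/1000; 47/200+163/500→561/1000; 439/1000+561/1000→1. L = 541/200 ≈ 2.7050.
L − H = 2.7050 − 2.6796 = 0.025 bits.

0.025 bits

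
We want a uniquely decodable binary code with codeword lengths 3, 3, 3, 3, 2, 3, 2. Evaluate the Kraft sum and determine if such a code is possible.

With common denominator 2^3 = 8: Σ 2^(−ℓᵢ) = 1/8 + 1/8 + 1/8 + 1/8 + 2/8 + 1/8 + 2/8 = 9/8 = 1.125.
Kraft's inequality requires Σ ≤ 1; here Σ = 1.125 > 1, so no such prefix code exists.

1.125; no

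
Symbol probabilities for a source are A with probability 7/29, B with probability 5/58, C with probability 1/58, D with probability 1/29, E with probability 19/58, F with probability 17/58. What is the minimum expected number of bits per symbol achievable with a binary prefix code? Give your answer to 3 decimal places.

Repeatedly combine the two least-probable nodes; the expected code length is the sum of the merged weights.
merge 1/58 + 1/29 → 3/58
merge 3/58 + 5/58 → 4/29
merge 4/29 + 7/29 → 11/29
merge 17/58 + 19/58 → 18/29
merge 11/29 + 18/29 → 1
L = 3/58 + 4/29 + 11/29 + 18/29 + 1 = 127/58 ≈ 2.190 bits/symbol.

2.190 bits/symbol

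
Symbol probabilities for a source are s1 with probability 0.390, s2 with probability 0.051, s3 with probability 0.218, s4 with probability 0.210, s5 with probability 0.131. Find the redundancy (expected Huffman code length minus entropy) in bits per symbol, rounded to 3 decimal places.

Entropy H = −Σ p log₂ p ≈ 2.0848 bits.
Huffman merges: 51/1000+131/1000→91/500; 91/500+21/100→49/125; 109/500+39/100→76/125; 49/125+76/125→1. L = 1091/500 ≈ 2.1820.
L − H = 2.1820 − 2.0848 = 0.097 bits.

0.097 bits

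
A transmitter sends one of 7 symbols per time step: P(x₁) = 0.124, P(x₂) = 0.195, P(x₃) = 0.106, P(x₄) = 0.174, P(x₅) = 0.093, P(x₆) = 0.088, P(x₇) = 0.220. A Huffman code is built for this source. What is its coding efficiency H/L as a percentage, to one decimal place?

98.5%

Entropy H = −Σ p log₂ p ≈ 2.7233 bits.
Huffman merges: 11/125+93/1000→181/1000; 53/500+31/250→23/100; 87/500+181/1000→71/200; 39/200+11/50→83/200; 23/100+71/200→117/200; 83/200+117/200→1. L = 1383/500 ≈ 2.7660.
Efficiency = H/L = 2.7233/2.7660 = 98.5%.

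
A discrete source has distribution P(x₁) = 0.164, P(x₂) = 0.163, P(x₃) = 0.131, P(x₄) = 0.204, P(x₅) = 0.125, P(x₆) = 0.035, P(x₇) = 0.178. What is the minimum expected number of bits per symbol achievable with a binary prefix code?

Repeatedly combine the two least-probable nodes; the expected code length is the sum of the merged weights.
merge 7/200 + 1/8 → 4/25
merge 131/1000 + 4/25 → 291/1000
merge 163/1000 + 41/250 → 327/1000
merge 89/500 + 51/250 → 191/500
merge 291/1000 + 327/1000 → 309/500
merge 191/500 + 309/500 → 1
L = 4/25 + 291/1000 + 327/1000 + 191/500 + 309/500 + 1 = 1389/500 = 2.778 bits/symbol.

2.778 bits/symbol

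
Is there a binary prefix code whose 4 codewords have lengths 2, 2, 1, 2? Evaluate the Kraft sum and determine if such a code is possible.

With common denominator 2^2 = 4: Σ 2^(−ℓᵢ) = 1/4 + 1/4 + 2/4 + 1/4 = 5/4 = 1.25.
Kraft's inequality requires Σ ≤ 1; here Σ = 1.25 > 1, so no such prefix code exists.

1.25; no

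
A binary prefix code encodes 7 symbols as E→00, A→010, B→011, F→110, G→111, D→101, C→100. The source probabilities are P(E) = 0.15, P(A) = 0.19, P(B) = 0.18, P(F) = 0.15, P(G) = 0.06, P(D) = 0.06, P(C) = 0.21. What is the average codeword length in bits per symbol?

2.85 bits/symbol

L̄ = Σ pᵢ·ℓᵢ = 0.15·2 + 0.19·3 + 0.18·3 + 0.15·3 + 0.06·3 + 0.06·3 + 0.21·3 = 2.85 bits/symbol.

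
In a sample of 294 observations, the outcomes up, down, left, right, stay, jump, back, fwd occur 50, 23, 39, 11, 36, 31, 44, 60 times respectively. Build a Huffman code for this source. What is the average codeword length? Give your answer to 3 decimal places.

2.912 bits/symbol

Probabilities are the counts divided by 294.
Repeatedly combine the two least-probable nodes; the expected code length is the sum of the merged weights.
merge 11/294 + 23/294 → 17/147
merge 31/294 + 17/147 → 65/294
merge 6/49 + 13/98 → 25/98
merge 22/147 + 25/147 → 47/147
merge 10/49 + 65/294 → 125/294
merge 25/98 + 47/147 → 169/294
merge 125/294 + 169/294 → 1
L = 17/147 + 65/294 + 25/98 + 47/147 + 125/294 + 169/294 + 1 = 428/147 ≈ 2.912 bits/symbol.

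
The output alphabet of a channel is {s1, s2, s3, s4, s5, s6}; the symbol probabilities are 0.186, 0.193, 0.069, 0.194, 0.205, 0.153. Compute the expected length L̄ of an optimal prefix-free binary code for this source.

2.601 bits/symbol

Repeatedly combine the two least-probable nodes; the expected code length is the sum of the merged weights.
merge 69/1000 + 153/1000 → 111/500
merge 93/500 + 193/1000 → 379/1000
merge 97/500 + 41/200 → 399/1000
merge 111/500 + 379/1000 → 601/1000
merge 399/1000 + 601/1000 → 1
L = 111/500 + 379/1000 + 399/1000 + 601/1000 + 1 = 2601/1000 = 2.601 bits/symbol.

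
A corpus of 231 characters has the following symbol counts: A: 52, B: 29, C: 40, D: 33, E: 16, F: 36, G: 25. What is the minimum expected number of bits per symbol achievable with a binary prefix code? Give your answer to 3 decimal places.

Probabilities are the counts divided by 231.
Repeatedly combine the two least-probable nodes; the expected code length is the sum of the merged weights.
merge 16/231 + 25/231 → 41/231
merge 29/231 + 1/7 → 62/231
merge 12/77 + 40/231 → 76/231
merge 41/231 + 52/231 → 31/77
merge 62/231 + 76/231 → 46/77
merge 31/77 + 46/77 → 1
L = 41/231 + 62/231 + 76/231 + 31/77 + 46/77 + 1 = 641/231 ≈ 2.775 bits/symbol.

2.775 bits/symbol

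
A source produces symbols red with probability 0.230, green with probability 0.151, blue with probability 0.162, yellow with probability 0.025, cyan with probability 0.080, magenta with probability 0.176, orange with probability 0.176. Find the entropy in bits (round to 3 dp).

2.632 bits

H = −Σ pᵢ log₂ pᵢ.
−0.230·log₂(0.230) = 0.4877
−0.151·log₂(0.151) = 0.4118
−0.162·log₂(0.162) = 0.4254
−0.025·log₂(0.025) = 0.1330
−0.080·log₂(0.080) = 0.2915
−0.176·log₂(0.176) = 0.4411
−0.176·log₂(0.176) = 0.4411
Sum ≈ 2.6317 → 2.632 bits.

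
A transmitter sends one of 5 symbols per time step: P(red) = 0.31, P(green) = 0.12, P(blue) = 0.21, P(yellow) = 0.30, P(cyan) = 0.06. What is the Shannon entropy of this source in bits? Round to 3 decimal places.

2.128 bits

H = −Σ pᵢ log₂ pᵢ.
−0.31·log₂(0.31) = 0.5238
−0.12·log₂(0.12) = 0.3671
−0.21·log₂(0.21) = 0.4728
−0.30·log₂(0.30) = 0.5211
−0.06·log₂(0.06) = 0.2435
Sum ≈ 2.1283 → 2.128 bits.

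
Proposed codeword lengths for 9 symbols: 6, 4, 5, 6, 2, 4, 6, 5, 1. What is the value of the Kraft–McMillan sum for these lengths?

0.984375

With common denominator 2^6 = 64: Σ 2^(−ℓᵢ) = 1/64 + 4/64 + 2/64 + 1/64 + 16/64 + 4/64 + 1/64 + 2/64 + 32/64 = 63/64 = 0.984375.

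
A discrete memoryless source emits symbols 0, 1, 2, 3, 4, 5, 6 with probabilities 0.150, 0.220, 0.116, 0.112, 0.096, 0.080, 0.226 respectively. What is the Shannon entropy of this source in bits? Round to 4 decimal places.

H = −Σ pᵢ log₂ pᵢ.
−0.150·log₂(0.150) = 0.4105
−0.220·log₂(0.220) = 0.4806
−0.116·log₂(0.116) = 0.3605
−0.112·log₂(0.112) = 0.3537
−0.096·log₂(0.096) = 0.3246
−0.080·log₂(0.080) = 0.2915
−0.226·log₂(0.226) = 0.4849
Sum ≈ 2.7063 → 2.7063 bits.

2.7063 bits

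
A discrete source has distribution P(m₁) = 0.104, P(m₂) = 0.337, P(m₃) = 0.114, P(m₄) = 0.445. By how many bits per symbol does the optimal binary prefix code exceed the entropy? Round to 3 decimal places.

Entropy H = −Σ p log₂ p ≈ 1.7454 bits.
Huffman merges: 13/125+57/500→109/500; 109/500+337/1000→111/200; 89/200+111/200→1. L = 1773/1000 ≈ 1.7730.
L − H = 1.7730 − 1.7454 = 0.028 bits.

0.028 bits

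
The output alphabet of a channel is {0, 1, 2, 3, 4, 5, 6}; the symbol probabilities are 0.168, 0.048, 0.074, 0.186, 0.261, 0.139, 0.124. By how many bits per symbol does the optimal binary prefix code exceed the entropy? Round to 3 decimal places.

Entropy H = −Σ p log₂ p ≈ 2.6469 bits.
Huffman merges: 6/125+37/500→61/500; 61/500+31/250→123/500; 139/1000+21/125→307/1000; 93/500+123/500→54/125; 261/1000+307/1000→71/125; 54/125+71/125→1. L = 107/40 ≈ 2.6750.
L − H = 2.6750 − 2.6469 = 0.028 bits.

0.028 bits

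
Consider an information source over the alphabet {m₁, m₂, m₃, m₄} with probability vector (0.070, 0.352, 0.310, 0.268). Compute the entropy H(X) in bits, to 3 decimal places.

H = −Σ pᵢ log₂ pᵢ.
−0.070·log₂(0.070) = 0.2686
−0.352·log₂(0.352) = 0.5302
−0.310·log₂(0.310) = 0.5238
−0.268·log₂(0.268) = 0.5091
Sum ≈ 1.8317 → 1.832 bits.

1.832 bits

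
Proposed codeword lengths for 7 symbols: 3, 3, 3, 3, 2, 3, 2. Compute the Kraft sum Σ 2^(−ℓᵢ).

With common denominator 2^3 = 8: Σ 2^(−ℓᵢ) = 1/8 + 1/8 + 1/8 + 1/8 + 2/8 + 1/8 + 2/8 = 9/8 = 1.125.

1.125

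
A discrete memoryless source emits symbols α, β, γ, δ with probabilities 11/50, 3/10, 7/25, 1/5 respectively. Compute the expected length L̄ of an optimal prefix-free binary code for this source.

2 bits/symbol

Repeatedly combine the two least-probable nodes; the expected code length is the sum of the merged weights.
merge 1/5 + 11/50 → 21/50
merge 7/25 + 3/10 → 29/50
merge 21/50 + 29/50 → 1
L = 21/50 + 29/50 + 1 = 2 bits/symbol.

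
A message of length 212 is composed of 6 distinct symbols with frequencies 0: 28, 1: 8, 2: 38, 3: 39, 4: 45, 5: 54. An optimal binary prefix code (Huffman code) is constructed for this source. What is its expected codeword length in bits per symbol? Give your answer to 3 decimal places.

2.519 bits/symbol

Probabilities are the counts divided by 212.
Repeatedly combine the two least-probable nodes; the expected code length is the sum of the merged weights.
merge 2/53 + 7/53 → 9/53
merge 9/53 + 19/106 → 37/106
merge 39/212 + 45/212 → 21/53
merge 27/106 + 37/106 → 32/53
merge 21/53 + 32/53 → 1
L = 9/53 + 37/106 + 21/53 + 32/53 + 1 = 267/106 ≈ 2.519 bits/symbol.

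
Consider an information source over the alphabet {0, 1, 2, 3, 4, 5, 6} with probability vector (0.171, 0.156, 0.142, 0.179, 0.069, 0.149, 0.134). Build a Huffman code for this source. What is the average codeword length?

2.821 bits/symbol

Repeatedly combine the two least-probable nodes; the expected code length is the sum of the merged weights.
merge 69/1000 + 67/500 → 203/1000
merge 71/500 + 149/1000 → 291/1000
merge 39/250 + 171/1000 → 327/1000
merge 179/1000 + 203/1000 → 191/500
merge 291/1000 + 327/1000 → 309/500
merge 191/500 + 309/500 → 1
L = 203/1000 + 291/1000 + 327/1000 + 191/500 + 309/500 + 1 = 2821/1000 = 2.821 bits/symbol.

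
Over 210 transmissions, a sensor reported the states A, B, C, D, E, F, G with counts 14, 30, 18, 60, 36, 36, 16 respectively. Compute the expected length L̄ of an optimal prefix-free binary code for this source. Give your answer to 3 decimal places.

2.686 bits/symbol

Probabilities are the counts divided by 210.
Repeatedly combine the two least-probable nodes; the expected code length is the sum of the merged weights.
merge 1/15 + 8/105 → 1/7
merge 3/35 + 1/7 → 8/35
merge 1/7 + 6/35 → 11/35
merge 6/35 + 8/35 → 2/5
merge 2/7 + 11/35 → 3/5
merge 2/5 + 3/5 → 1
L = 1/7 + 8/35 + 11/35 + 2/5 + 3/5 + 1 = 94/35 ≈ 2.686 bits/symbol.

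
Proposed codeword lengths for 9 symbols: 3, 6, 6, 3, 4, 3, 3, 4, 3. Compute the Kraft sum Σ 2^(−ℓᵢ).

0.78125

With common denominator 2^6 = 64: Σ 2^(−ℓᵢ) = 8/64 + 1/64 + 1/64 + 8/64 + 4/64 + 8/64 + 8/64 + 4/64 + 8/64 = 50/64 = 0.78125.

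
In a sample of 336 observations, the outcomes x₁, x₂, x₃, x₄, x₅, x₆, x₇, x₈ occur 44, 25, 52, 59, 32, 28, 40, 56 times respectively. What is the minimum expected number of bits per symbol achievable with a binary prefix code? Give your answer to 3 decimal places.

2.982 bits/symbol

Probabilities are the counts divided by 336.
Repeatedly combine the two least-probable nodes; the expected code length is the sum of the merged weights.
merge 25/336 + 1/12 → 53/336
merge 2/21 + 5/42 → 3/14
merge 11/84 + 13/84 → 2/7
merge 53/336 + 1/6 → 109/336
merge 59/336 + 3/14 → 131/336
merge 2/7 + 109/336 → 205/336
merge 131/336 + 205/336 → 1
L = 53/336 + 3/14 + 2/7 + 109/336 + 131/336 + 205/336 + 1 = 167/56 ≈ 2.982 bits/symbol.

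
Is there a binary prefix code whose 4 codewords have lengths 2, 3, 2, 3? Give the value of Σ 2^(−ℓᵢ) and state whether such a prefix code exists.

With common denominator 2^3 = 8: Σ 2^(−ℓᵢ) = 2/8 + 1/8 + 2/8 + 1/8 = 6/8 = 0.75.
Kraft's inequality requires Σ ≤ 1; here Σ = 0.75 ≤ 1, so such a prefix code exists.

0.75; yes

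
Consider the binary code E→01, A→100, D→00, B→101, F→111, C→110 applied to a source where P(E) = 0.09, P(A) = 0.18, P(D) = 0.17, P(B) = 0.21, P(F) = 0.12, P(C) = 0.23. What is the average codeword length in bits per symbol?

L̄ = Σ pᵢ·ℓᵢ = 0.09·2 + 0.18·3 + 0.17·2 + 0.21·3 + 0.12·3 + 0.23·3 = 2.74 bits/symbol.

2.74 bits/symbol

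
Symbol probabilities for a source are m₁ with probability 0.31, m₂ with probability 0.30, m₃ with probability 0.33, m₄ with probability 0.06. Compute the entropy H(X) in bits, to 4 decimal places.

H = −Σ pᵢ log₂ pᵢ.
−0.31·log₂(0.31) = 0.5238
−0.30·log₂(0.30) = 0.5211
−0.33·log₂(0.33) = 0.5278
−0.06·log₂(0.06) = 0.2435
Sum ≈ 1.8162 → 1.8162 bits.

1.8162 bits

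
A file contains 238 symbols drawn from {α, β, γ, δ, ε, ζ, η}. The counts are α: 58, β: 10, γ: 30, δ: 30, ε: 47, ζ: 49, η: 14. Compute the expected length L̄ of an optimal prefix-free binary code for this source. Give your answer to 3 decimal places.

Probabilities are the counts divided by 238.
Repeatedly combine the two least-probable nodes; the expected code length is the sum of the merged weights.
merge 5/119 + 1/17 → 12/119
merge 12/119 + 15/119 → 27/119
merge 15/119 + 47/238 → 11/34
merge 7/34 + 27/119 → 103/238
merge 29/119 + 11/34 → 135/238
merge 103/238 + 135/238 → 1
L = 12/119 + 27/119 + 11/34 + 103/238 + 135/238 + 1 = 631/238 ≈ 2.651 bits/symbol.

2.651 bits/symbol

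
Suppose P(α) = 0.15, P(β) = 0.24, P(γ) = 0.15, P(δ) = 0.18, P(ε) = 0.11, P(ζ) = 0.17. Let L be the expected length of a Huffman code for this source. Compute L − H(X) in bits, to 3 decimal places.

0.035 bits

Entropy H = −Σ p log₂ p ≈ 2.5454 bits.
Huffman merges: 11/100+3/20→13/50; 3/20+17/100→8/25; 9/50+6/25→21/50; 13/50+8/25→29/50; 21/50+29/50→1. L = 129/50 ≈ 2.5800.
L − H = 2.5800 − 2.5454 = 0.035 bits.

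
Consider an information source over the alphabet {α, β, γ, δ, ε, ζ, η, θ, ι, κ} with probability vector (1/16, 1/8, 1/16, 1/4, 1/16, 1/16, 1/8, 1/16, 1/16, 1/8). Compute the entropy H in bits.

Each probability is a power of 1/2, so log₂(1/p) is an integer.
H = Σ p·log₂(1/p) = 1/16·4 + 1/8·3 + 1/16·4 + 1/4·2 + 1/16·4 + 1/16·4 + 1/8·3 + 1/16·4 + 1/16·4 + 1/8·3 = 3.125 bits.

3.125 bits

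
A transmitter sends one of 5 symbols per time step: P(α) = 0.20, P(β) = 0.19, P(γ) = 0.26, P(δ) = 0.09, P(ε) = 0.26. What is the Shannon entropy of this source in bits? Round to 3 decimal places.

H = −Σ pᵢ log₂ pᵢ.
−0.20·log₂(0.20) = 0.4644
−0.19·log₂(0.19) = 0.4552
−0.26·log₂(0.26) = 0.5053
−0.09·log₂(0.09) = 0.3127
−0.26·log₂(0.26) = 0.5053
Sum ≈ 2.2428 → 2.243 bits.

2.243 bits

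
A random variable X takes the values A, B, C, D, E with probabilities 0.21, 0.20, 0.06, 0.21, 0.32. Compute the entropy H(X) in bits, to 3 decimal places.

2.180 bits

H = −Σ pᵢ log₂ pᵢ.
−0.21·log₂(0.21) = 0.4728
−0.20·log₂(0.20) = 0.4644
−0.06·log₂(0.06) = 0.2435
−0.21·log₂(0.21) = 0.4728
−0.32·log₂(0.32) = 0.5260
Sum ≈ 2.1796 → 2.180 bits.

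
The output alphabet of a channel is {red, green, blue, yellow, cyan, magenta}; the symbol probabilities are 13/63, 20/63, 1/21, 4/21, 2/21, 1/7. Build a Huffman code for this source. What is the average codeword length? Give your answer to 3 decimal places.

2.429 bits/symbol

Repeatedly combine the two least-probable nodes; the expected code length is the sum of the merged weights.
merge 1/21 + 2/21 → 1/7
merge 1/7 + 1/7 → 2/7
merge 4/21 + 13/63 → 25/63
merge 2/7 + 20/63 → 38/63
merge 25/63 + 38/63 → 1
L = 1/7 + 2/7 + 25/63 + 38/63 + 1 = 17/7 ≈ 2.429 bits/symbol.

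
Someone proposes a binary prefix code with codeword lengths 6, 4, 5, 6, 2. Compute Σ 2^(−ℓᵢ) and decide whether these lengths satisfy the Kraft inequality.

0.375; yes

With common denominator 2^6 = 64: Σ 2^(−ℓᵢ) = 1/64 + 4/64 + 2/64 + 1/64 + 16/64 = 24/64 = 0.375.
Kraft's inequality requires Σ ≤ 1; here Σ = 0.375 ≤ 1, so such a prefix code exists.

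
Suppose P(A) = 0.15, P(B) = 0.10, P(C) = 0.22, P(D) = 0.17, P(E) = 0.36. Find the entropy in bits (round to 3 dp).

H = −Σ pᵢ log₂ pᵢ.
−0.15·log₂(0.15) = 0.4105
−0.10·log₂(0.10) = 0.3322
−0.22·log₂(0.22) = 0.4806
−0.17·log₂(0.17) = 0.4346
−0.36·log₂(0.36) = 0.5306
Sum ≈ 2.1885 → 2.189 bits.

2.189 bits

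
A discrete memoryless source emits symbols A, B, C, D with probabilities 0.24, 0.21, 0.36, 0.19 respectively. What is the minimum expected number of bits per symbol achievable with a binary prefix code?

2 bits/symbol

Repeatedly combine the two least-probable nodes; the expected code length is the sum of the merged weights.
merge 19/100 + 21/100 → 2/5
merge 6/25 + 9/25 → 3/5
merge 2/5 + 3/5 → 1
L = 2/5 + 3/5 + 1 = 2 bits/symbol.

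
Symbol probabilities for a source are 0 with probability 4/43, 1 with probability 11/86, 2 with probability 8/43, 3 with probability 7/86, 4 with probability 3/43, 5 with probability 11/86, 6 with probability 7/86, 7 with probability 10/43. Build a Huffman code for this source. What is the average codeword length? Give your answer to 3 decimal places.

Repeatedly combine the two least-probable nodes; the expected code length is the sum of the merged weights.
merge 3/43 + 7/86 → 13/86
merge 7/86 + 4/43 → 15/86
merge 11/86 + 11/86 → 11/43
merge 13/86 + 15/86 → 14/43
merge 8/43 + 10/43 → 18/43
merge 11/43 + 14/43 → 25/43
merge 18/43 + 25/43 → 1
L = 13/86 + 15/86 + 11/43 + 14/43 + 18/43 + 25/43 + 1 = 125/43 ≈ 2.907 bits/symbol.

2.907 bits/symbol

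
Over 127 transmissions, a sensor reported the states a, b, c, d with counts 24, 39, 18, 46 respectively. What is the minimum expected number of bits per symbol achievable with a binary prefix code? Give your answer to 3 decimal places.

1.969 bits/symbol

Probabilities are the counts divided by 127.
Repeatedly combine the two least-probable nodes; the expected code length is the sum of the merged weights.
merge 18/127 + 24/127 → 42/127
merge 39/127 + 42/127 → 81/127
merge 46/127 + 81/127 → 1
L = 42/127 + 81/127 + 1 = 250/127 ≈ 1.969 bits/symbol.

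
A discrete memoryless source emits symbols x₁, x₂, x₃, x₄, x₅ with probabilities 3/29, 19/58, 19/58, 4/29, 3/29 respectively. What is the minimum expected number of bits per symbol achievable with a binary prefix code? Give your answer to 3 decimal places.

2.207 bits/symbol

Repeatedly combine the two least-probable nodes; the expected code length is the sum of the merged weights.
merge 3/29 + 3/29 → 6/29
merge 4/29 + 6/29 → 10/29
merge 19/58 + 19/58 → 19/29
merge 10/29 + 19/29 → 1
L = 6/29 + 10/29 + 19/29 + 1 = 64/29 ≈ 2.207 bits/symbol.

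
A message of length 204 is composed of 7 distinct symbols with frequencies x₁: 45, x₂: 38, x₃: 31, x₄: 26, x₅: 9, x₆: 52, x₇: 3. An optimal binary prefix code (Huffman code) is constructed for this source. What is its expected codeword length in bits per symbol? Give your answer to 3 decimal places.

Probabilities are the counts divided by 204.
Repeatedly combine the two least-probable nodes; the expected code length is the sum of the merged weights.
merge 1/68 + 3/68 → 1/17
merge 1/17 + 13/102 → 19/102
merge 31/204 + 19/102 → 23/68
merge 19/102 + 15/68 → 83/204
merge 13/51 + 23/68 → 121/204
merge 83/204 + 121/204 → 1
L = 1/17 + 19/102 + 23/68 + 83/204 + 121/204 + 1 = 31/12 ≈ 2.583 bits/symbol.

2.583 bits/symbol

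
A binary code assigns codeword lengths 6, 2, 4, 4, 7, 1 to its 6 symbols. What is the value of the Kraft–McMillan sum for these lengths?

0.8984375

With common denominator 2^7 = 128: Σ 2^(−ℓᵢ) = 2/128 + 32/128 + 8/128 + 8/128 + 1/128 + 64/128 = 115/128 = 0.8984375.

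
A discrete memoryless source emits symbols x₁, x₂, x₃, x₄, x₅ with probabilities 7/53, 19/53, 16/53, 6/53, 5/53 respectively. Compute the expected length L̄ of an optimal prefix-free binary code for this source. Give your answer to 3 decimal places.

Repeatedly combine the two least-probable nodes; the expected code length is the sum of the merged weights.
merge 5/53 + 6/53 → 11/53
merge 7/53 + 11/53 → 18/53
merge 16/53 + 18/53 → 34/53
merge 19/53 + 34/53 → 1
L = 11/53 + 18/53 + 34/53 + 1 = 116/53 ≈ 2.189 bits/symbol.

2.189 bits/symbol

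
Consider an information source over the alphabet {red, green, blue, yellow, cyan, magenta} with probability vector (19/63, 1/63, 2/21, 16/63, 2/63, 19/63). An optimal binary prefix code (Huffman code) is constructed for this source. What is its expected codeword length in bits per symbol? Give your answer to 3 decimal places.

Repeatedly combine the two least-probable nodes; the expected code length is the sum of the merged weights.
merge 1/63 + 2/63 → 1/21
merge 1/21 + 2/21 → 1/7
merge 1/7 + 16/63 → 25/63
merge 19/63 + 19/63 → 38/63
merge 25/63 + 38/63 → 1
L = 1/21 + 1/7 + 25/63 + 38/63 + 1 = 46/21 ≈ 2.190 bits/symbol.

2.190 bits/symbol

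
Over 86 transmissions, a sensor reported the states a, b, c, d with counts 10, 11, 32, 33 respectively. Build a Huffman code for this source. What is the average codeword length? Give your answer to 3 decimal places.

Probabilities are the counts divided by 86.
Repeatedly combine the two least-probable nodes; the expected code length is the sum of the merged weights.
merge 5/43 + 11/86 → 21/86
merge 21/86 + 16/43 → 53/86
merge 33/86 + 53/86 → 1
L = 21/86 + 53/86 + 1 = 80/43 ≈ 1.860 bits/symbol.

1.860 bits/symbol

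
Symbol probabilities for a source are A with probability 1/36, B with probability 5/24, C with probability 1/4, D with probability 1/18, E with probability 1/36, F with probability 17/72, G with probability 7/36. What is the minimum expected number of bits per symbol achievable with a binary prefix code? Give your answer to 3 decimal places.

2.472 bits/symbol

Repeatedly combine the two least-probable nodes; the expected code length is the sum of the merged weights.
merge 1/36 + 1/36 → 1/18
merge 1/18 + 1/18 → 1/9
merge 1/9 + 7/36 → 11/36
merge 5/24 + 17/72 → 4/9
merge 1/4 + 11/36 → 5/9
merge 4/9 + 5/9 → 1
L = 1/18 + 1/9 + 11/36 + 4/9 + 5/9 + 1 = 89/36 ≈ 2.472 bits/symbol.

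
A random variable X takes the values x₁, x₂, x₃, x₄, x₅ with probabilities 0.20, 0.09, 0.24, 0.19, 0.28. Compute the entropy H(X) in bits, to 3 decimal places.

H = −Σ pᵢ log₂ pᵢ.
−0.20·log₂(0.20) = 0.4644
−0.09·log₂(0.09) = 0.3127
−0.24·log₂(0.24) = 0.4941
−0.19·log₂(0.19) = 0.4552
−0.28·log₂(0.28) = 0.5142
Sum ≈ 2.2406 → 2.241 bits.

2.241 bits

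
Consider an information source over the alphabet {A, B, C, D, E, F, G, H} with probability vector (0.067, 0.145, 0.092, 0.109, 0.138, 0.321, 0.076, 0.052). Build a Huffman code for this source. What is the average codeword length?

2.798 bits/symbol

Repeatedly combine the two least-probable nodes; the expected code length is the sum of the merged weights.
merge 13/250 + 67/1000 → 119/1000
merge 19/250 + 23/250 → 21/125
merge 109/1000 + 119/1000 → 57/250
merge 69/500 + 29/200 → 283/1000
merge 21/125 + 57/250 → 99/250
merge 283/1000 + 321/1000 → 151/250
merge 99/250 + 151/250 → 1
L = 119/1000 + 21/125 + 57/250 + 283/1000 + 99/250 + 151/250 + 1 = 1399/500 = 2.798 bits/symbol.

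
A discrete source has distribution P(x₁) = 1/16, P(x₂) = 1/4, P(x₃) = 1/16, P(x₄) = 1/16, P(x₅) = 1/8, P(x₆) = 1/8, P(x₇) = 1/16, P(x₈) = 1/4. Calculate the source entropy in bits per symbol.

Each probability is a power of 1/2, so log₂(1/p) is an integer.
H = Σ p·log₂(1/p) = 1/16·4 + 1/4·2 + 1/16·4 + 1/16·4 + 1/8·3 + 1/8·3 + 1/16·4 + 1/4·2 = 2.75 bits.

2.75 bits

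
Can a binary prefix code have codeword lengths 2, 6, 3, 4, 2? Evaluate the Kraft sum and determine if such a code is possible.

0.703125; yes

With common denominator 2^6 = 64: Σ 2^(−ℓᵢ) = 16/64 + 1/64 + 8/64 + 4/64 + 16/64 = 45/64 = 0.703125.
Kraft's inequality requires Σ ≤ 1; here Σ = 0.703125 ≤ 1, so such a prefix code exists.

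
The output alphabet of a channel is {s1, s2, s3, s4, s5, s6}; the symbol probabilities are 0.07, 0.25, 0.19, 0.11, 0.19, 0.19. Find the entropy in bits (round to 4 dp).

H = −Σ pᵢ log₂ pᵢ.
−0.07·log₂(0.07) = 0.2686
−0.25·log₂(0.25) = 0.5000
−0.19·log₂(0.19) = 0.4552
−0.11·log₂(0.11) = 0.3503
−0.19·log₂(0.19) = 0.4552
−0.19·log₂(0.19) = 0.4552
Sum ≈ 2.4845 → 2.4845 bits.

2.4845 bits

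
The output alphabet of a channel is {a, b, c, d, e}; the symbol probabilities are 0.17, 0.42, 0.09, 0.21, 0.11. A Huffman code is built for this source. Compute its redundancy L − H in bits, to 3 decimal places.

Entropy H = −Σ p log₂ p ≈ 2.0960 bits.
Huffman merges: 9/100+11/100→1/5; 17/100+1/5→37/100; 21/100+37/100→29/50; 21/50+29/50→1. L = 43/20 ≈ 2.1500.
L − H = 2.1500 − 2.0960 = 0.054 bits.

0.054 bits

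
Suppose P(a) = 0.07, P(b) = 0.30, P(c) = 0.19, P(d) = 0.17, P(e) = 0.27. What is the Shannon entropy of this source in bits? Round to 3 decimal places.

2.189 bits

H = −Σ pᵢ log₂ pᵢ.
−0.07·log₂(0.07) = 0.2686
−0.30·log₂(0.30) = 0.5211
−0.19·log₂(0.19) = 0.4552
−0.17·log₂(0.17) = 0.4346
−0.27·log₂(0.27) = 0.5100
Sum ≈ 2.1895 → 2.189 bits.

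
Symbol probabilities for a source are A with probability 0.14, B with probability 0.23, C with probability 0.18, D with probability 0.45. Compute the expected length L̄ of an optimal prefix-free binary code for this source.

Repeatedly combine the two least-probable nodes; the expected code length is the sum of the merged weights.
merge 7/50 + 9/50 → 8/25
merge 23/100 + 8/25 → 11/20
merge 9/20 + 11/20 → 1
L = 8/25 + 11/20 + 1 = 187/100 = 1.87 bits/symbol.

1.87 bits/symbol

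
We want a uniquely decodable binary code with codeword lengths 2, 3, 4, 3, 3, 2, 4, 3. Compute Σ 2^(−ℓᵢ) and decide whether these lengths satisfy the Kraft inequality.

With common denominator 2^4 = 16: Σ 2^(−ℓᵢ) = 4/16 + 2/16 + 1/16 + 2/16 + 2/16 + 4/16 + 1/16 + 2/16 = 18/16 = 1.125.
Kraft's inequality requires Σ ≤ 1; here Σ = 1.125 > 1, so no such prefix code exists.

1.125; no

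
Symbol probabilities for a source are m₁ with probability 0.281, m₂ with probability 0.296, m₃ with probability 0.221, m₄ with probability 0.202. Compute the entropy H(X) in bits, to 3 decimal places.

H = −Σ pᵢ log₂ pᵢ.
−0.281·log₂(0.281) = 0.5146
−0.296·log₂(0.296) = 0.5199
−0.221·log₂(0.221) = 0.4813
−0.202·log₂(0.202) = 0.4661
Sum ≈ 1.9819 → 1.982 bits.

1.982 bits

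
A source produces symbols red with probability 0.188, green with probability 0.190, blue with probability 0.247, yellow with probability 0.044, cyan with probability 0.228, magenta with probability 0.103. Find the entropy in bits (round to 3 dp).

H = −Σ pᵢ log₂ pᵢ.
−0.188·log₂(0.188) = 0.4533
−0.190·log₂(0.190) = 0.4552
−0.247·log₂(0.247) = 0.4983
−0.044·log₂(0.044) = 0.1983
−0.228·log₂(0.228) = 0.4863
−0.103·log₂(0.103) = 0.3378
Sum ≈ 2.4292 → 2.429 bits.

2.429 bits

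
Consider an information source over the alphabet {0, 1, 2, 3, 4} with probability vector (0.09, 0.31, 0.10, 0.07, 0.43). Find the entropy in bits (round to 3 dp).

1.961 bits

H = −Σ pᵢ log₂ pᵢ.
−0.09·log₂(0.09) = 0.3127
−0.31·log₂(0.31) = 0.5238
−0.10·log₂(0.10) = 0.3322
−0.07·log₂(0.07) = 0.2686
−0.43·log₂(0.43) = 0.5236
Sum ≈ 1.9608 → 1.961 bits.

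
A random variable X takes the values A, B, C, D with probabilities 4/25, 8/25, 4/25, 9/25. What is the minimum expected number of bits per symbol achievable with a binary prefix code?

1.96 bits/symbol

Repeatedly combine the two least-probable nodes; the expected code length is the sum of the merged weights.
merge 4/25 + 4/25 → 8/25
merge 8/25 + 8/25 → 16/25
merge 9/25 + 16/25 → 1
L = 8/25 + 16/25 + 1 = 49/25 = 1.96 bits/symbol.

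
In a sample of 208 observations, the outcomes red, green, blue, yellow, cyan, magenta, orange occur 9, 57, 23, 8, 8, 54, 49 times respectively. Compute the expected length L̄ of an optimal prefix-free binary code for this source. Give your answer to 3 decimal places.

Probabilities are the counts divided by 208.
Repeatedly combine the two least-probable nodes; the expected code length is the sum of the merged weights.
merge 1/26 + 1/26 → 1/13
merge 9/208 + 1/13 → 25/208
merge 23/208 + 25/208 → 3/13
merge 3/13 + 49/208 → 97/208
merge 27/104 + 57/208 → 111/208
merge 97/208 + 111/208 → 1
L = 1/13 + 25/208 + 3/13 + 97/208 + 111/208 + 1 = 505/208 ≈ 2.428 bits/symbol.

2.428 bits/symbol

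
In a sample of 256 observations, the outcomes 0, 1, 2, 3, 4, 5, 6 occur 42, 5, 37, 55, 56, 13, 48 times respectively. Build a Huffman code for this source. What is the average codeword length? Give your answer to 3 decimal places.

2.637 bits/symbol

Probabilities are the counts divided by 256.
Repeatedly combine the two least-probable nodes; the expected code length is the sum of the merged weights.
merge 5/256 + 13/256 → 9/128
merge 9/128 + 37/256 → 55/256
merge 21/128 + 3/16 → 45/128
merge 55/256 + 55/256 → 55/128
merge 7/32 + 45/128 → 73/128
merge 55/128 + 73/128 → 1
L = 9/128 + 55/256 + 45/128 + 55/128 + 73/128 + 1 = 675/256 ≈ 2.637 bits/symbol.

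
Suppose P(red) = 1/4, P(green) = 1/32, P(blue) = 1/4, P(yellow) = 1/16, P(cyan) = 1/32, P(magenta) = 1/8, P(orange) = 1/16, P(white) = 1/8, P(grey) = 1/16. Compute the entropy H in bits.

2.8125 bits

Each probability is a power of 1/2, so log₂(1/p) is an integer.
H = Σ p·log₂(1/p) = 1/4·2 + 1/32·5 + 1/4·2 + 1/16·4 + 1/32·5 + 1/8·3 + 1/16·4 + 1/8·3 + 1/16·4 = 2.8125 bits.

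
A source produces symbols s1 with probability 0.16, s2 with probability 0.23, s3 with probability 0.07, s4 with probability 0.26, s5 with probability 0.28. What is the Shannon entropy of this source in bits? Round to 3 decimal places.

2.199 bits

H = −Σ pᵢ log₂ pᵢ.
−0.16·log₂(0.16) = 0.4230
−0.23·log₂(0.23) = 0.4877
−0.07·log₂(0.07) = 0.2686
−0.26·log₂(0.26) = 0.5053
−0.28·log₂(0.28) = 0.5142
Sum ≈ 2.1987 → 2.199 bits.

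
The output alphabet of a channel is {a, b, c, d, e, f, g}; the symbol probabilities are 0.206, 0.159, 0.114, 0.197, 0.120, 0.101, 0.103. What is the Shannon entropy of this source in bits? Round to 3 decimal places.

H = −Σ pᵢ log₂ pᵢ.
−0.206·log₂(0.206) = 0.4695
−0.159·log₂(0.159) = 0.4218
−0.114·log₂(0.114) = 0.3571
−0.197·log₂(0.197) = 0.4617
−0.120·log₂(0.120) = 0.3671
−0.101·log₂(0.101) = 0.3341
−0.103·log₂(0.103) = 0.3378
Sum ≈ 2.7491 → 2.749 bits.

2.749 bits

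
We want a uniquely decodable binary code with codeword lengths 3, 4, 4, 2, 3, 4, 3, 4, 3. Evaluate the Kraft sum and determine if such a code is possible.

1; yes

With common denominator 2^4 = 16: Σ 2^(−ℓᵢ) = 2/16 + 1/16 + 1/16 + 4/16 + 2/16 + 1/16 + 2/16 + 1/16 + 2/16 = 16/16 = 1.
Kraft's inequality requires Σ ≤ 1; here Σ = 1 ≤ 1, so such a prefix code exists.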